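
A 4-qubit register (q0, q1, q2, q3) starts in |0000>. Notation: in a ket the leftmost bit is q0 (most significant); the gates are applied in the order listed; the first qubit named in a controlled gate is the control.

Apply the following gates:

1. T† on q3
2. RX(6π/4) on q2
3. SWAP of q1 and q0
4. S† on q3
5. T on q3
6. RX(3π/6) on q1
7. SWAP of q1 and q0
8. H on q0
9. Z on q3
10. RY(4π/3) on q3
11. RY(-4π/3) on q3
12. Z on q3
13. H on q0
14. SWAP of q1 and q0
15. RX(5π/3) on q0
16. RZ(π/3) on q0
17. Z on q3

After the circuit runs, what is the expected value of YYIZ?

In the final state, YYIZ has expectation -sqrt(3)/4. Key observation: steps 7-14 multiply out to the identity, so the circuit reduces to the remaining gates.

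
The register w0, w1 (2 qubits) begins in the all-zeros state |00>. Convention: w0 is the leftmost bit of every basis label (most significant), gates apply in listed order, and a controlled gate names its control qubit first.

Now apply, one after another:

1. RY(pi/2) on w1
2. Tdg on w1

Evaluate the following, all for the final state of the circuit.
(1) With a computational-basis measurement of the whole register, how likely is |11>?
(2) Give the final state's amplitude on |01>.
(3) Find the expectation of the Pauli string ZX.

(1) The probability of measuring |11> is 0.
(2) The final state's coefficient on |01> equals -sqrt(2)*exp(3*I*pi/4)/2.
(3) In the final state, ZX has expectation sqrt(2)/2.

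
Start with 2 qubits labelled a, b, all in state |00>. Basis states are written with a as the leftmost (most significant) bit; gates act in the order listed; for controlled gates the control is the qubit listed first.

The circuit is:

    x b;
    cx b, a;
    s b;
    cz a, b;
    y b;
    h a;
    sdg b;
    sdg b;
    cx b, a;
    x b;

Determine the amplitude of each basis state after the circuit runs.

The resulting statevector has amplitude 0 on |00>, -sqrt(2)/2 on |01>, 0 on |10>, sqrt(2)/2 on |11>.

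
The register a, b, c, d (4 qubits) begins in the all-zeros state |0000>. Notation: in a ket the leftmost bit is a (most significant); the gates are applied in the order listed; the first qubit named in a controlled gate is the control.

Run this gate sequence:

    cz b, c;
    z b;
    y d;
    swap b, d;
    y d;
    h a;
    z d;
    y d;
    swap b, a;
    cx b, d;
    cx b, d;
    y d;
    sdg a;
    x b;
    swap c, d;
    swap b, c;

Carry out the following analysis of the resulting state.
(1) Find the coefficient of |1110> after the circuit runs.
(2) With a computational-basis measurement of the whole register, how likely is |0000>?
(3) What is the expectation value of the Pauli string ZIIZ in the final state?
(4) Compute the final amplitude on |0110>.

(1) The final state's coefficient on |1110> equals -sqrt(2)*I/2. Key observation: gates 10-11 undo each other exactly, leaving only the rest of the circuit to track.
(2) The probability of measuring |0000> is 0.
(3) In the final state, ZIIZ has expectation -1.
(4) The amplitude on |0110> is 0.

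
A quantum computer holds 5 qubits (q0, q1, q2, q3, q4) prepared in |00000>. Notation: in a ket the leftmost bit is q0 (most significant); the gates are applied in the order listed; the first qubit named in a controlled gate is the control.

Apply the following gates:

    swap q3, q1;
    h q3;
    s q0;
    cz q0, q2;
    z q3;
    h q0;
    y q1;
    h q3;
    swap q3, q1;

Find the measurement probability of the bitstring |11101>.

The probability of measuring |11101> is 0.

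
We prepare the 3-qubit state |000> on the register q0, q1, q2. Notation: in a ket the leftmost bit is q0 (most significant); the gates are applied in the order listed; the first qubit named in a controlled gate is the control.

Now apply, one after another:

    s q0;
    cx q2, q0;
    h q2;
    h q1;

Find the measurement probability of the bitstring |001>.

Outcome |001> occurs with probability 1/4.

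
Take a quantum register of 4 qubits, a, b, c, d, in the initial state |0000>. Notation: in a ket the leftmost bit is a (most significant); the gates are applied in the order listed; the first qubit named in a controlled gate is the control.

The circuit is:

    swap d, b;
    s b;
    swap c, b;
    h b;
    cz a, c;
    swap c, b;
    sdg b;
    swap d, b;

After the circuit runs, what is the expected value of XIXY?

In the final state, XIXY has expectation 0.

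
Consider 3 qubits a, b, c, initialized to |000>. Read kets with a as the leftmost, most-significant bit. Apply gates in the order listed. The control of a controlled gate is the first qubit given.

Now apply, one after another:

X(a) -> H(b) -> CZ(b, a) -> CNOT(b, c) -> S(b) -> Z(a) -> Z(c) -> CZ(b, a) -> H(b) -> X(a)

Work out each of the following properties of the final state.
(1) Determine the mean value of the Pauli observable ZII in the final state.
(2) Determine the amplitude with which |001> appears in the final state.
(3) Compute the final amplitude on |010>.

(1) The observable ZII averages to 1.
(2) The final state's coefficient on |001> equals I/2.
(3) The amplitude on |010> is -1/2.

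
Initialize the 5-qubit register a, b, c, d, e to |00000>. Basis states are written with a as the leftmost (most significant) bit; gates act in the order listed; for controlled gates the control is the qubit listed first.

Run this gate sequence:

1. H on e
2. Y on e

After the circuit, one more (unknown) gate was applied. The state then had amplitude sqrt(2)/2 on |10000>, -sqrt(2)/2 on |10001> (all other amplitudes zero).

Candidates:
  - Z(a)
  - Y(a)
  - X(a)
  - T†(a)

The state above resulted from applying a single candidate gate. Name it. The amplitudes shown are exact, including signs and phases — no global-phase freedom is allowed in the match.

It was Y(a) that produced the state shown.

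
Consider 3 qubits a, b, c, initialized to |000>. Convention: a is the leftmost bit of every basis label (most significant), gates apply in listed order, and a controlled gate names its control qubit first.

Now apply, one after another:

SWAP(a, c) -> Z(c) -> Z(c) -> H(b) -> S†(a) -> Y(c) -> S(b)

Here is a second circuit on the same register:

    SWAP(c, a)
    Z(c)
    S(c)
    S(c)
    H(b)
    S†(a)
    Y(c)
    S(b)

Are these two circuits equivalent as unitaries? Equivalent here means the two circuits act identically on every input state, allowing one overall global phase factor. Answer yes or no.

Yes — the two circuits implement the same unitary up to a global phase.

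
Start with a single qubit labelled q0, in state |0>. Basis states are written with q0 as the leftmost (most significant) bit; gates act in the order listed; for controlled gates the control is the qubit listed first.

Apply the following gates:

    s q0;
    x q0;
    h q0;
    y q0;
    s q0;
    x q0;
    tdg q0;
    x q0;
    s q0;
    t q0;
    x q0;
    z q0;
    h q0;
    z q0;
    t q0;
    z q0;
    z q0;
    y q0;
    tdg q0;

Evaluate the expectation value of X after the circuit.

In the final state, X has expectation -1.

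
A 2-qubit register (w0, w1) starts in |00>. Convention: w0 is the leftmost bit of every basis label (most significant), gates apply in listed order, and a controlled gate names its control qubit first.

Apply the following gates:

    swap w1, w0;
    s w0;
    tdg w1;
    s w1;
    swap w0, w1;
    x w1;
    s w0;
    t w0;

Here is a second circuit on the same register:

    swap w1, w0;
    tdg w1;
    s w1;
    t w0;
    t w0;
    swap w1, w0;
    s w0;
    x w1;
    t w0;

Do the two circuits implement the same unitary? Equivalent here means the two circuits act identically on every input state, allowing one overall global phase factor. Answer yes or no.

Yes — the two circuits implement the same unitary up to a global phase.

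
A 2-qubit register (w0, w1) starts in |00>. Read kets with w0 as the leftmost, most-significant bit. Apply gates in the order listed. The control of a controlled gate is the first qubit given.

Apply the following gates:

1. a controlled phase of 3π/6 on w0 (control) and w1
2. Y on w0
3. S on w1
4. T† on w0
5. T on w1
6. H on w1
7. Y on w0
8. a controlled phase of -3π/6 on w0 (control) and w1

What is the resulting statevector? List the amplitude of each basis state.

The resulting statevector has amplitude -sqrt(2)*exp(3*I*pi/4)/2 on |00>, -sqrt(2)*exp(3*I*pi/4)/2 on |01>, 0 on |10>, 0 on |11>.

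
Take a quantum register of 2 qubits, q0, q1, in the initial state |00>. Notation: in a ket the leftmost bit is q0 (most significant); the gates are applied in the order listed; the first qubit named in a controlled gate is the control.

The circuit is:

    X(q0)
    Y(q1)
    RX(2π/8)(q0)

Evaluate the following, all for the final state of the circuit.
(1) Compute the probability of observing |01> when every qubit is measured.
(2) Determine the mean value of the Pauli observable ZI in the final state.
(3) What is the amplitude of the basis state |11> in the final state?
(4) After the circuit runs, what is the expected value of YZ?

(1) The probability of measuring |01> is 1/2 - sqrt(2)/4.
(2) The observable ZI averages to -sqrt(2)/2.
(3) The amplitude on |11> is I*sqrt(sqrt(2) + 2)/2.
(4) The observable YZ averages to -sqrt(2)/2.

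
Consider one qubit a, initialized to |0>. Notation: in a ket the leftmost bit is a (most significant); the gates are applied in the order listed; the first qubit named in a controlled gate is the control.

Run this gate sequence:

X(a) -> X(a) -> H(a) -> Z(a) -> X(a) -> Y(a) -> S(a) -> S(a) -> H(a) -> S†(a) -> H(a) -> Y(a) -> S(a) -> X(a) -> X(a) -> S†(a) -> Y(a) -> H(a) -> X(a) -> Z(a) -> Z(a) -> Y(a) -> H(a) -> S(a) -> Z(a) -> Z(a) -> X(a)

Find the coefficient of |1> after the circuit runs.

The final state's coefficient on |1> equals -sqrt(2)*I/2. Key observation: the block from step 11 through step 18 cancels to the identity and can be dropped.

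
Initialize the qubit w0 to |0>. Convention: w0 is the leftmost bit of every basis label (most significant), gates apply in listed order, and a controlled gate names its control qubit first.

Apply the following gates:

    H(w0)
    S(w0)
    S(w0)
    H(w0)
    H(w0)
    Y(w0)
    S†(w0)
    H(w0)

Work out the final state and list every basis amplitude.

The final amplitudes are 1/2 + I/2 on |0>, -1/2 + I/2 on |1>.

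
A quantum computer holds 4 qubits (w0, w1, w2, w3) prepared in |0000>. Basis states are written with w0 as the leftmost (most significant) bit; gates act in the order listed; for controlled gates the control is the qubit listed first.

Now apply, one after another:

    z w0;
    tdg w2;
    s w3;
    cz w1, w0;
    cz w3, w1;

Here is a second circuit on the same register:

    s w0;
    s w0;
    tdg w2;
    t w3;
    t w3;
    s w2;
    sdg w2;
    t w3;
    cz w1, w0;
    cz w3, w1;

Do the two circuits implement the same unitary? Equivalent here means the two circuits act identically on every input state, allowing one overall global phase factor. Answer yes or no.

No: there is an input state on which the two circuits produce genuinely different outputs (not merely differing by a phase).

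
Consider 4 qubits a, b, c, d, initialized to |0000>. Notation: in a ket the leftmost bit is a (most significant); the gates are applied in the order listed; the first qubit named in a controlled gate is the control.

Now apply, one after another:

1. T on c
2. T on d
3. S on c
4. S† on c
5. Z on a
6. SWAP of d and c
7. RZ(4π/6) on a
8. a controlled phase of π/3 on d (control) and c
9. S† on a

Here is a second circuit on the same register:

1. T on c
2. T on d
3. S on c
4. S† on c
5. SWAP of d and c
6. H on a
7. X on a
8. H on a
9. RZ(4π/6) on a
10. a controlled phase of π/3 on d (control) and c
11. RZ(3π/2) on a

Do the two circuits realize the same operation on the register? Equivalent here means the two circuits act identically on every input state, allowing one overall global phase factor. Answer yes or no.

Yes — the two circuits implement the same unitary up to a global phase.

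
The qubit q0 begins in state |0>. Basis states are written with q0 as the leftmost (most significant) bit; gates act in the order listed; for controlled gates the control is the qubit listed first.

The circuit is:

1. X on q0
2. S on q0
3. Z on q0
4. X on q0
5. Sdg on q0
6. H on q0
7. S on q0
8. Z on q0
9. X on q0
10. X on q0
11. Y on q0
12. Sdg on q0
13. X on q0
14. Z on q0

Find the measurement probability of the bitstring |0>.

The probability of measuring |0> is 1/2.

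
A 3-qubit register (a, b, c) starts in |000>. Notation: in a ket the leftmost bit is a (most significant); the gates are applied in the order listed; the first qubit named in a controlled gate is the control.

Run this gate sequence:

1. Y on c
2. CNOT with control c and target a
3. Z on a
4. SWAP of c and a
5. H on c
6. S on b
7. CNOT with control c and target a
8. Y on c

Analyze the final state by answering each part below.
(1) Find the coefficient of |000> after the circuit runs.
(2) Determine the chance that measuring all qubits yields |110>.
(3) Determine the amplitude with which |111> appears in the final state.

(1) |000> carries amplitude sqrt(2)/2 in the final state.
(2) The probability of measuring |110> is 0.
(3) The final state's coefficient on |111> equals 0.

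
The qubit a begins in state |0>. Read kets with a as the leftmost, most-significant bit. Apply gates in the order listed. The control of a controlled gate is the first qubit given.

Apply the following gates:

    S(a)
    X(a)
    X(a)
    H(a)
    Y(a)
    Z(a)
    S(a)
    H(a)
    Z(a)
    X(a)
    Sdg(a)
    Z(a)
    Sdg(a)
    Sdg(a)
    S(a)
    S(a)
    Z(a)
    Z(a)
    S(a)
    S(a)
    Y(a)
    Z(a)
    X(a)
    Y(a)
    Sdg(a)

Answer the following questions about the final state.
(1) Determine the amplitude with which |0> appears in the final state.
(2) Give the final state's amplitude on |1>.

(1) The final state's coefficient on |0> equals 1/2 + I/2. Key observation: gates 12-17 undo each other exactly, leaving only the rest of the circuit to track.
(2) |1> carries amplitude 1/2 - I/2 in the final state.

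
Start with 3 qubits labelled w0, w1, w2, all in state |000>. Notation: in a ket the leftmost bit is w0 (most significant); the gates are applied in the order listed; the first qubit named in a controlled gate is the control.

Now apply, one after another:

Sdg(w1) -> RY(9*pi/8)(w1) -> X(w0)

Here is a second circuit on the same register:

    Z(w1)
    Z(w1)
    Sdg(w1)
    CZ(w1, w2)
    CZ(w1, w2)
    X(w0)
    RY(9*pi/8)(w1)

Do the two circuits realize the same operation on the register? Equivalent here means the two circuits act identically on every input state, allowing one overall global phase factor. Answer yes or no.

Yes: on every input state the two circuits agree up to one overall phase factor.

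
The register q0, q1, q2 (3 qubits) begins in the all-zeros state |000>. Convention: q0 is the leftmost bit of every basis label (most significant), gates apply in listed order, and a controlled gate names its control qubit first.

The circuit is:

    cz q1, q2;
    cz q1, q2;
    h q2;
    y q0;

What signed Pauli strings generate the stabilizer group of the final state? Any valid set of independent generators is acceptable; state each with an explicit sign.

One valid set of independent stabilizer generators is +IIX, -ZII, +IZI (any independent generating set of the same group is equally correct). Key observation: gates 1-2 undo each other exactly, leaving only the rest of the circuit to track.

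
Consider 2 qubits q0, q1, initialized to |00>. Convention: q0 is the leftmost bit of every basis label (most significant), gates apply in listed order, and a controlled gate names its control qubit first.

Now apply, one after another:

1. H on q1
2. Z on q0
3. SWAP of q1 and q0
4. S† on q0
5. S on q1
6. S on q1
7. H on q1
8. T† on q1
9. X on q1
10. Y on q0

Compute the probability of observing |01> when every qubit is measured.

A full measurement returns |01> with probability 1/4.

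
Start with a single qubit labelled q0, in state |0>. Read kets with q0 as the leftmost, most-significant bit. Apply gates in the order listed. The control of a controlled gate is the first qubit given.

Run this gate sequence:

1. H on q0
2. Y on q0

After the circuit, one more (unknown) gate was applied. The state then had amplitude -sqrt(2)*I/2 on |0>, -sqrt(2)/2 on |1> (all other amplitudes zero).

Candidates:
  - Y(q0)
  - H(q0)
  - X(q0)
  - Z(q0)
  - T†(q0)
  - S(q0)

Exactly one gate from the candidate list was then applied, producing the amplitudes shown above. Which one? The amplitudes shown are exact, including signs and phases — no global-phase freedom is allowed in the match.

It was S(q0) that produced the state shown.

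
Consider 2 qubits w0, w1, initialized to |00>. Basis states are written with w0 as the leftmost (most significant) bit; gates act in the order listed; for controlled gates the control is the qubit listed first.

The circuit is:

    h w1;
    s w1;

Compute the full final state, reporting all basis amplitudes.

The resulting statevector has amplitude sqrt(2)/2 on |00>, sqrt(2)*I/2 on |01>, 0 on |10>, 0 on |11>.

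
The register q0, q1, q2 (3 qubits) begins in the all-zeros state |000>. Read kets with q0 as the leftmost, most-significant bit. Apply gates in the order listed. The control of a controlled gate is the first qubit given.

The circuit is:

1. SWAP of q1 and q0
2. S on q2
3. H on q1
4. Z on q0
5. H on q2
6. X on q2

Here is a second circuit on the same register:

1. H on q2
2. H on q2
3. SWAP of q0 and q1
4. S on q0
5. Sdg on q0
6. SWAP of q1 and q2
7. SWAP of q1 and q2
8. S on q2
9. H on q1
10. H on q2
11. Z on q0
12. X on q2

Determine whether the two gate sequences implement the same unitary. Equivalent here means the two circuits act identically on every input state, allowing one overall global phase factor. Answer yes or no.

Yes — the two circuits implement the same unitary up to a global phase.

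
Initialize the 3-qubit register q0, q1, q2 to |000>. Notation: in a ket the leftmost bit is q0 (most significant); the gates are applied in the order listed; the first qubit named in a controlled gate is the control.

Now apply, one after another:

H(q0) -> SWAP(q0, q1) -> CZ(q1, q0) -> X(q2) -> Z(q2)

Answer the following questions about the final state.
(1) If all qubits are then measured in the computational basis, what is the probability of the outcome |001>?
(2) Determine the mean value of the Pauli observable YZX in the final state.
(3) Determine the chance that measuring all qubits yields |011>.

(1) The probability of measuring |001> is 1/2.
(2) The expectation value of YZX is 0.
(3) A full measurement returns |011> with probability 1/2.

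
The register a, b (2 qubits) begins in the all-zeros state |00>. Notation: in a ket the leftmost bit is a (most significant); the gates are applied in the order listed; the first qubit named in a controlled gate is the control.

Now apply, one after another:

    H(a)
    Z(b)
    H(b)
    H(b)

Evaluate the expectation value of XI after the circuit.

The expectation value of XI is 1.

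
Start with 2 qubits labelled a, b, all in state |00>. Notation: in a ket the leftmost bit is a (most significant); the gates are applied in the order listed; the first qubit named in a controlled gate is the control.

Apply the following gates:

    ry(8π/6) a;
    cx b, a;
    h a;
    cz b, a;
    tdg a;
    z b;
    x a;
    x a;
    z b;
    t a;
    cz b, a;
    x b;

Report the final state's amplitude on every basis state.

The resulting statevector has amplitude 0 on |00>, -sqrt(2)/4 + sqrt(6)/4 on |01>, 0 on |10>, -sqrt(6)/4 - sqrt(2)/4 on |11>. Key observation: gates 4-11 undo each other exactly, leaving only the rest of the circuit to track.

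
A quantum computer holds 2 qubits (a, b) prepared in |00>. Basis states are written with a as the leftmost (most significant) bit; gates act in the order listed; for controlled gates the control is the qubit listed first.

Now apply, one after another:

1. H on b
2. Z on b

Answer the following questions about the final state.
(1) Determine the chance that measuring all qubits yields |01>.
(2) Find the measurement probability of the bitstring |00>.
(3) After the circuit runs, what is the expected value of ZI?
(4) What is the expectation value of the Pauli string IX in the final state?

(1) Outcome |01> occurs with probability 1/2.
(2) A full measurement returns |00> with probability 1/2.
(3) In the final state, ZI has expectation 1.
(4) The expectation value of IX is -1.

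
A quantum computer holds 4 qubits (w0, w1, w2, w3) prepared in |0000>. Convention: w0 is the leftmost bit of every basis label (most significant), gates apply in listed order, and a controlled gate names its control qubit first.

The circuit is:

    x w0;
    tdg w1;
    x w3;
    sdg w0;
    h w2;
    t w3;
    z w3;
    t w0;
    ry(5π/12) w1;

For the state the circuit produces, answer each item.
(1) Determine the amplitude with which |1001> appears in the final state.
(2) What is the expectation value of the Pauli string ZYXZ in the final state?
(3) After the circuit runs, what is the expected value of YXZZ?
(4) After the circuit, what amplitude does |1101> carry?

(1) |1001> carries amplitude -sqrt(2*sqrt(2) + 4)/8 - sqrt(12 - 6*sqrt(2))/8 in the final state.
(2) The expectation value of ZYXZ is 0.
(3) In the final state, YXZZ has expectation 0.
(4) The amplitude on |1101> is -sqrt(6*sqrt(2) + 12)/8 + sqrt(4 - 2*sqrt(2))/8.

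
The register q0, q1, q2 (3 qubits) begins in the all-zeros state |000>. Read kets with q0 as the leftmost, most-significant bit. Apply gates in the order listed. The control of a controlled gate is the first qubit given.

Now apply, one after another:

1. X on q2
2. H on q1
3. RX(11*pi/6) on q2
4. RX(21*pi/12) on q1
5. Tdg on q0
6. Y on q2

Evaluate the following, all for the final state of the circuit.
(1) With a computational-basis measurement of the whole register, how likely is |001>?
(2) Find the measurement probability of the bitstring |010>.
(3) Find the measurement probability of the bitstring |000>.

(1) The probability of measuring |001> is 1/4 - sqrt(3)/8.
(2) The probability of measuring |010> is sqrt(3)/8 + 1/4.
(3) The probability of measuring |000> is sqrt(3)/8 + 1/4.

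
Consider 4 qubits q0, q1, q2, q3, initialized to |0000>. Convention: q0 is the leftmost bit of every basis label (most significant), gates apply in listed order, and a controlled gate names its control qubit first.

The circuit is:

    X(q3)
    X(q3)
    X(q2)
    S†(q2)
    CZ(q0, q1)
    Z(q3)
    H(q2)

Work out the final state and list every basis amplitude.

The final amplitudes are -sqrt(2)*I/2 on |0000>, sqrt(2)*I/2 on |0010>, and 0 on every other basis state.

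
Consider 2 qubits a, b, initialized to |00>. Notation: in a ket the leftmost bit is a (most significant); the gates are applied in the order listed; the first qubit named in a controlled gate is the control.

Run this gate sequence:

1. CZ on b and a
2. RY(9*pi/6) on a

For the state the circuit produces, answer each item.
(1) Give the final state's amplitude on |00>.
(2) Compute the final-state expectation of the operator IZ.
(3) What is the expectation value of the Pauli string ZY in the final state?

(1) The final state's coefficient on |00> equals -sqrt(2)/2.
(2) In the final state, IZ has expectation 1.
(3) The observable ZY averages to 0.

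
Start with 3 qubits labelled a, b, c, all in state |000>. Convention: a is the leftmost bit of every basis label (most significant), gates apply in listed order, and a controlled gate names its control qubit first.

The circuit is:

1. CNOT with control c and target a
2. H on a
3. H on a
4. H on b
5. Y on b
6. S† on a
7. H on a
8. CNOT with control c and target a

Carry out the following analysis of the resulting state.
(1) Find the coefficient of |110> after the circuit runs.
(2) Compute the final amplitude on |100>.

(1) The final state's coefficient on |110> equals I/2.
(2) The final state's coefficient on |100> equals -I/2.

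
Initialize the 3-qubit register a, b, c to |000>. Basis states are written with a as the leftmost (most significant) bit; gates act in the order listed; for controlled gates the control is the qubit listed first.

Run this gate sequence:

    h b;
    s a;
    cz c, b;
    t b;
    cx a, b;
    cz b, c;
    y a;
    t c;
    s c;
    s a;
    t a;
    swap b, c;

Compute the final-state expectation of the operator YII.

The expectation value of YII is 0.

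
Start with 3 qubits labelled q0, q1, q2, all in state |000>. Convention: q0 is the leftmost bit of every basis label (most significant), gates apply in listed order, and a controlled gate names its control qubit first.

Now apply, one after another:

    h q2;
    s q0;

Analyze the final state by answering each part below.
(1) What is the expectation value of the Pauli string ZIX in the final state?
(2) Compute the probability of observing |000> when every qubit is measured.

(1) The expectation value of ZIX is 1.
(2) Outcome |000> occurs with probability 1/2.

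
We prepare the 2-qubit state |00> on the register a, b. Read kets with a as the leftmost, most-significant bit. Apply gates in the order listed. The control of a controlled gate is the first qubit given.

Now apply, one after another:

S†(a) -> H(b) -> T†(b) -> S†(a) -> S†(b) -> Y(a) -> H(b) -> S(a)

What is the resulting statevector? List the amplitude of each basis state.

The resulting statevector has amplitude 0 on |00>, 0 on |01>, -1/2 + exp(I*pi/4)/2 on |10>, -1/2 - exp(I*pi/4)/2 on |11>.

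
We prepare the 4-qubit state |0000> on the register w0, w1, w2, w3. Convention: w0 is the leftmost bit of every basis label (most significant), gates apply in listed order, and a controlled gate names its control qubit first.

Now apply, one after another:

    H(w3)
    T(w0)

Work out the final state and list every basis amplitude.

The resulting statevector has amplitude sqrt(2)/2 on |0000>, sqrt(2)/2 on |0001>, and 0 on every other basis state.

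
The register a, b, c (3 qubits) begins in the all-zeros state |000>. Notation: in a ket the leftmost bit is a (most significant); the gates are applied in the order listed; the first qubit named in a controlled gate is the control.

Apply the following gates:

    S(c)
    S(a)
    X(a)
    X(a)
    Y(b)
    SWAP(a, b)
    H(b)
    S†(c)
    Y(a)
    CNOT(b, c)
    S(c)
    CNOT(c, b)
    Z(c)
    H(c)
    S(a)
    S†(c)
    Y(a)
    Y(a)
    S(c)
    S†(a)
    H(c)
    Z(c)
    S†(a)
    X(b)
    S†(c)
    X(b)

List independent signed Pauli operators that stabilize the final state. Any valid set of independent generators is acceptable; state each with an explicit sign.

The final state is stabilized by the group generated by +IIX, +ZII, +IZI; other independent generating sets are equally valid. Key observation: the block from step 14 through step 21 cancels to the identity and can be dropped.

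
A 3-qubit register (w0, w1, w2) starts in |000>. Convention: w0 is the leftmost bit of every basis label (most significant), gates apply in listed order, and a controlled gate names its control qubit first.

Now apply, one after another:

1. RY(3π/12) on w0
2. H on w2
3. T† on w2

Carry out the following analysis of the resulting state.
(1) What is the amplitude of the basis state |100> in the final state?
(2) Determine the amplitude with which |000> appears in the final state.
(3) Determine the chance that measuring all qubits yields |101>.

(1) The final state's coefficient on |100> equals sqrt(4 - 2*sqrt(2))/4.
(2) |000> carries amplitude sqrt(2*sqrt(2) + 4)/4 in the final state.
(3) Outcome |101> occurs with probability 1/4 - sqrt(2)/8.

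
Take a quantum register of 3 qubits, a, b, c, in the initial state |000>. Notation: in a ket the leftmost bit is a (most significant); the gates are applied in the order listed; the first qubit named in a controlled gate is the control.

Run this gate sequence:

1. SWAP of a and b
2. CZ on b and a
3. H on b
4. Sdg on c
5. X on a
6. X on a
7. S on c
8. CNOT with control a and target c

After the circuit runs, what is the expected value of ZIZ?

The expectation value of ZIZ is 1. Key observation: gates 4-7 undo each other exactly, leaving only the rest of the circuit to track.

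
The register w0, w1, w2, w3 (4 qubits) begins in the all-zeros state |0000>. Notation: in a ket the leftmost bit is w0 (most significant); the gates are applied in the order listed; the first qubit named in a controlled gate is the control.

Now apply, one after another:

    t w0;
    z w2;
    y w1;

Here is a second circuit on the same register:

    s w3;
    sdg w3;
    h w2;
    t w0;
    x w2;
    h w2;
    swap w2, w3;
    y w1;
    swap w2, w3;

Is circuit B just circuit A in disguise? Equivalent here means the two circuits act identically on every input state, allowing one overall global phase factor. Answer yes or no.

Yes — the two circuits implement the same unitary up to a global phase.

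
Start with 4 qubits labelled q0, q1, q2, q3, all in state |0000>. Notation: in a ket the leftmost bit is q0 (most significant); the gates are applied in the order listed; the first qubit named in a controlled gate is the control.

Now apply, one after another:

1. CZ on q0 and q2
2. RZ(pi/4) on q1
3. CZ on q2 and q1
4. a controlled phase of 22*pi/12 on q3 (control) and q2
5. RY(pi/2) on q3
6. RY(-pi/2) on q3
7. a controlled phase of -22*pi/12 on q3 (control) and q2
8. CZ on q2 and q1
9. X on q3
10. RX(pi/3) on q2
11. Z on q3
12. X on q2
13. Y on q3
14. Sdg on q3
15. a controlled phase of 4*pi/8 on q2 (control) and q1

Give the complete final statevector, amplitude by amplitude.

The resulting statevector has amplitude -exp(7*I*pi/8)/2 on |0000>, sqrt(3)*exp(3*I*pi/8)/2 on |0010>, and 0 on every other basis state. Key observation: steps 3-8 multiply out to the identity, so the circuit reduces to the remaining gates.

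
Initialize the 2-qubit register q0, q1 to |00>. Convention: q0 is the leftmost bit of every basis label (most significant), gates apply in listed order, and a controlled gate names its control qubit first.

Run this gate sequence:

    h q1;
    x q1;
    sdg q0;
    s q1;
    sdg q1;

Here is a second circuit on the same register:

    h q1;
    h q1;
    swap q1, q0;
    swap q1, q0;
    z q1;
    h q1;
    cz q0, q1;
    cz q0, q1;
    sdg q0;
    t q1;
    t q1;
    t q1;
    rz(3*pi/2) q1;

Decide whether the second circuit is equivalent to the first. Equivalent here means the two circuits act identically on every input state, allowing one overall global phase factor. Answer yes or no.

No: there is an input state on which the two circuits produce genuinely different outputs (not merely differing by a phase).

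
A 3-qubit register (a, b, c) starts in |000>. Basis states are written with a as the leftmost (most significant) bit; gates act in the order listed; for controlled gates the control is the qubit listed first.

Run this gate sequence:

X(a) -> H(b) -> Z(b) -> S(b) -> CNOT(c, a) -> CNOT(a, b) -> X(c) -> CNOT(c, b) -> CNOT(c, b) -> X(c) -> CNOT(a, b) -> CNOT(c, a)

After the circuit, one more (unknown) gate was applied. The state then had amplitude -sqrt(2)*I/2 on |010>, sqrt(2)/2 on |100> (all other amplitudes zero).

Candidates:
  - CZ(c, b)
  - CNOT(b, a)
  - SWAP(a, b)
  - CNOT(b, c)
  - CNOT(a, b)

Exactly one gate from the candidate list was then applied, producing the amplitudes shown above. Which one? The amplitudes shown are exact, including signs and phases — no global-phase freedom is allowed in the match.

The applied gate was CNOT(b, a). Key observation: the block from step 5 through step 12 cancels to the identity and can be dropped.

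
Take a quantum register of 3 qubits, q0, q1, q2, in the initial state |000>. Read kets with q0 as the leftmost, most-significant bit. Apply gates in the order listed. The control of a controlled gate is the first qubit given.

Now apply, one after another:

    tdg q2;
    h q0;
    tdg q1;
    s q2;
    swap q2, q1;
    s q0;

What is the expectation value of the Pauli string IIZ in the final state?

The observable IIZ averages to 1.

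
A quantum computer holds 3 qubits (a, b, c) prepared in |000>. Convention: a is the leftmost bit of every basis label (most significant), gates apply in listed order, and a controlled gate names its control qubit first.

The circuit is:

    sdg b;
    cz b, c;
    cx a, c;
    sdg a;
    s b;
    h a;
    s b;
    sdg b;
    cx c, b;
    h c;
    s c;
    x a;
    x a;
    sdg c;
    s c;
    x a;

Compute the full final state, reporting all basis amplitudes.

The final amplitudes are 1/2 on |000>, I/2 on |001>, 0 on |010>, 0 on |011>, 1/2 on |100>, I/2 on |101>, 0 on |110>, 0 on |111>. Key observation: gates 13-16 undo each other exactly, leaving only the rest of the circuit to track.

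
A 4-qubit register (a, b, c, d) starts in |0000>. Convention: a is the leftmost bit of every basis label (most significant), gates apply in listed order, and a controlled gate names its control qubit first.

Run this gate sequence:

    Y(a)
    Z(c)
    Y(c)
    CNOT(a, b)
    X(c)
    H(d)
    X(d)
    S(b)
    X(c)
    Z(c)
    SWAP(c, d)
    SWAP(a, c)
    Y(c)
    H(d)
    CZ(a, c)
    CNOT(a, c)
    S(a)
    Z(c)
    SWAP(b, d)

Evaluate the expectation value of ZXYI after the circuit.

In the final state, ZXYI has expectation 0.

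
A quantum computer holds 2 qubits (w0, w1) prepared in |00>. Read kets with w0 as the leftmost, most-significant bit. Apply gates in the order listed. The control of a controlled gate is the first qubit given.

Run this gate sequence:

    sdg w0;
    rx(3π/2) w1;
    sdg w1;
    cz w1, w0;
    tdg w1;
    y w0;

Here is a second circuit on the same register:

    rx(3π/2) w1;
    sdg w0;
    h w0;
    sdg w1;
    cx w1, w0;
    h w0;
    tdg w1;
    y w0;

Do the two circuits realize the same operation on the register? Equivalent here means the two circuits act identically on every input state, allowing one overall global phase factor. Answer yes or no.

Yes — the two circuits implement the same unitary up to a global phase.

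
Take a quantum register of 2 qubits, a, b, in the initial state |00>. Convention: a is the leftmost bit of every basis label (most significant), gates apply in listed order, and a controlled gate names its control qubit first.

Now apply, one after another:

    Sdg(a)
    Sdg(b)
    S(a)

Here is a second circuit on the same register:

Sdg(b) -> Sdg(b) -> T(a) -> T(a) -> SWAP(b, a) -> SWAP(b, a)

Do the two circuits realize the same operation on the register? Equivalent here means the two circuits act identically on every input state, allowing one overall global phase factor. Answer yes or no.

No: there is an input state on which the two circuits produce genuinely different outputs (not merely differing by a phase).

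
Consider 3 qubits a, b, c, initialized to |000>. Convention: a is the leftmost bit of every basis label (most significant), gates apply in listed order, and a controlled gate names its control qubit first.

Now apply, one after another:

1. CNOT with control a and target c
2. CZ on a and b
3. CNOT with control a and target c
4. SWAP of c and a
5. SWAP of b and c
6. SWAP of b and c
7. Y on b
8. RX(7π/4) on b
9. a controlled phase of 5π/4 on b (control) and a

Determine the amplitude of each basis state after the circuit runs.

After the circuit, the state carries amplitude sqrt(2 - sqrt(2))/2 on |000>, -I*sqrt(sqrt(2) + 2)/2 on |010>, and 0 on every other basis state. Key observation: steps 5-6 multiply out to the identity, so the circuit reduces to the remaining gates.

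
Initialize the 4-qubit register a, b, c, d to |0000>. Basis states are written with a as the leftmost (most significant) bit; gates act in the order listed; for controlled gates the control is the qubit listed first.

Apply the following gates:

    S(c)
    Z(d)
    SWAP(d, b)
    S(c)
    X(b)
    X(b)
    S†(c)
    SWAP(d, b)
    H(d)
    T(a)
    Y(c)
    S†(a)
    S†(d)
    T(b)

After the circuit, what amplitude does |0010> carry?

|0010> carries amplitude sqrt(2)*I/2 in the final state. Key observation: the block from step 3 through step 8 cancels to the identity and can be dropped.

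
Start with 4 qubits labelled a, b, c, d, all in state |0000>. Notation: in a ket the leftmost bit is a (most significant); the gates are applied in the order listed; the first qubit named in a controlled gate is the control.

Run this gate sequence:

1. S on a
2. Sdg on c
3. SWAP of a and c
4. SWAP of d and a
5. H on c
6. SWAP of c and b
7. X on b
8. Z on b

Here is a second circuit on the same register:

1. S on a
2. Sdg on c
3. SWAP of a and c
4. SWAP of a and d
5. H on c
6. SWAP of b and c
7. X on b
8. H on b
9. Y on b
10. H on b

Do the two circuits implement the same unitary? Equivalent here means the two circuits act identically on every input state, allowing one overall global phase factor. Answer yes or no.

No: there is an input state on which the two circuits produce genuinely different outputs (not merely differing by a phase).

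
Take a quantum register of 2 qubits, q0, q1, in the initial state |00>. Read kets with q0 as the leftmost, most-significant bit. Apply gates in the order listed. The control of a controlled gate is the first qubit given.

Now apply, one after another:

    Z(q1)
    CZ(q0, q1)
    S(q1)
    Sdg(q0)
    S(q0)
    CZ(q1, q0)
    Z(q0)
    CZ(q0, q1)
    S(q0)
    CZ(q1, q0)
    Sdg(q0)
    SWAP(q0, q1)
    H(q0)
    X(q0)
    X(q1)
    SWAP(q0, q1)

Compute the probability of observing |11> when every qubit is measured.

A full measurement returns |11> with probability 1/2.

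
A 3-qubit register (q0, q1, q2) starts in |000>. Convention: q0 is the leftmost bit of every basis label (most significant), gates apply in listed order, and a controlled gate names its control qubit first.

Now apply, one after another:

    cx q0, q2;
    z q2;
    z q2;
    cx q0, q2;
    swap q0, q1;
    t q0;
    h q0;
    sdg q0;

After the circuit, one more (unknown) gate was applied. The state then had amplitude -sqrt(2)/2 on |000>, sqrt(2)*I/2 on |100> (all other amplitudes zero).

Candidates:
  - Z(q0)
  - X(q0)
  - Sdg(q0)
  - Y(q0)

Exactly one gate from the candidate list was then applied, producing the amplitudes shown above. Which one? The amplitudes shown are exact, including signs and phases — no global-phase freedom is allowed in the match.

The unique candidate consistent with the amplitudes is Y(q0). Key observation: the block from step 1 through step 4 cancels to the identity and can be dropped.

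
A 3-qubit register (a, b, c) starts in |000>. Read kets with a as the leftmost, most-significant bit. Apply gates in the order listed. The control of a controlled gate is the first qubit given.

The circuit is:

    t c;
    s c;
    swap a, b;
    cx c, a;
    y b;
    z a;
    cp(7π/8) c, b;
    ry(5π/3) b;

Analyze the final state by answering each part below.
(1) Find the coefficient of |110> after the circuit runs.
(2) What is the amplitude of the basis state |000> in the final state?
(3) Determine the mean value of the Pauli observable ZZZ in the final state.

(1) |110> carries amplitude 0 in the final state.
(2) |000> carries amplitude -I/2 in the final state.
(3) The expectation value of ZZZ is -1/2.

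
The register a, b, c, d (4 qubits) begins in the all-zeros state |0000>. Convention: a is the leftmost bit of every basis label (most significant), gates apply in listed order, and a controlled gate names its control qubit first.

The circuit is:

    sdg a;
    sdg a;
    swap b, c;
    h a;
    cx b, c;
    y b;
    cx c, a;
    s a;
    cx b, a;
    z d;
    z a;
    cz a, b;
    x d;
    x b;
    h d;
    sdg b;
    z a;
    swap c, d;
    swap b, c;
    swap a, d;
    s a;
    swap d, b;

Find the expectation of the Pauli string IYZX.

The observable IYZX averages to -1.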